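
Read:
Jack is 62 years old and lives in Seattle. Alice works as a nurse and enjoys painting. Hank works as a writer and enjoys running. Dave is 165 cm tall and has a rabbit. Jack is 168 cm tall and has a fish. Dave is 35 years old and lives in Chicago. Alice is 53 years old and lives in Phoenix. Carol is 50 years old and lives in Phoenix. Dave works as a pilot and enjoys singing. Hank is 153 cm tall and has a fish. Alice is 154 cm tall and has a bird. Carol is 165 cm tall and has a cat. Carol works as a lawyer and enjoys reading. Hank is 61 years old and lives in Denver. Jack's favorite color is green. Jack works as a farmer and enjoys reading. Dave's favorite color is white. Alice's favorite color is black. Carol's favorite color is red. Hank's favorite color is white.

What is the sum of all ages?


35+53+50+62+61 = 261

261


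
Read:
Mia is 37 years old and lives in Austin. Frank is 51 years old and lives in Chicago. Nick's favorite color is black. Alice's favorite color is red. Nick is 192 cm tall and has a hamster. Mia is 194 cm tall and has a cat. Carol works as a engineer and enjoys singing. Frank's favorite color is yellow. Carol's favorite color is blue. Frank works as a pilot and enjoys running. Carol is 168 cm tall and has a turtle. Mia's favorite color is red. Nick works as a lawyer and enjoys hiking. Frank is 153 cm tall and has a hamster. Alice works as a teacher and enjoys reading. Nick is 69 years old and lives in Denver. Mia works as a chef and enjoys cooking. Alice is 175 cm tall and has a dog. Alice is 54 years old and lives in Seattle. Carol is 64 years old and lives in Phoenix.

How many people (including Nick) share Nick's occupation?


Nick is a lawyer. Count = 1

1


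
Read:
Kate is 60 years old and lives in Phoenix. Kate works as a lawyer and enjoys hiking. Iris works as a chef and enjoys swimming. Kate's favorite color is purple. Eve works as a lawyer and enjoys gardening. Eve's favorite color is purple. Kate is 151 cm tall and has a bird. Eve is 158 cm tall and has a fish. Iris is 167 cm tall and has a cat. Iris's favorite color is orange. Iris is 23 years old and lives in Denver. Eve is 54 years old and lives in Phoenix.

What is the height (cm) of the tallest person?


Tallest: Iris at 167 cm

167


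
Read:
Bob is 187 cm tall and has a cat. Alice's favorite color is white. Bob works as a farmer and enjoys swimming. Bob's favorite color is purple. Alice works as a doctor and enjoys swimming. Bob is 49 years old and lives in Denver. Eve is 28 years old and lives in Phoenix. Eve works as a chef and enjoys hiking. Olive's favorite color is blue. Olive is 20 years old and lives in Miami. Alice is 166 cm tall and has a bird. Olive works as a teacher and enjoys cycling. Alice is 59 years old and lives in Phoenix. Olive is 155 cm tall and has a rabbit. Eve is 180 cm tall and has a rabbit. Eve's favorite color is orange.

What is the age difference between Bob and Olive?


|49 - 20| = 29

29


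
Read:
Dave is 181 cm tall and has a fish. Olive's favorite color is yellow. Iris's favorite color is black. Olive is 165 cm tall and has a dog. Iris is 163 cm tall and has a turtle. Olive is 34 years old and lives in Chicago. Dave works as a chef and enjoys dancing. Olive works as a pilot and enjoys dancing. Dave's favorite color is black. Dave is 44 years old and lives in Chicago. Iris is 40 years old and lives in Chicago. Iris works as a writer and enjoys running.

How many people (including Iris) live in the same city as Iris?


Iris lives in Chicago. Count = 3

3


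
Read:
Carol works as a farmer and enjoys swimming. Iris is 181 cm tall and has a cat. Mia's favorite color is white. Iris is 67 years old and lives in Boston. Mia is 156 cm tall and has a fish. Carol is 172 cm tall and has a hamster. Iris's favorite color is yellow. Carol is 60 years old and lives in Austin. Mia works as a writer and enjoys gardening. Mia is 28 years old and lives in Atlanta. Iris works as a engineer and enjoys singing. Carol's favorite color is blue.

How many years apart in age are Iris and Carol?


67 vs 60, diff = 7

7


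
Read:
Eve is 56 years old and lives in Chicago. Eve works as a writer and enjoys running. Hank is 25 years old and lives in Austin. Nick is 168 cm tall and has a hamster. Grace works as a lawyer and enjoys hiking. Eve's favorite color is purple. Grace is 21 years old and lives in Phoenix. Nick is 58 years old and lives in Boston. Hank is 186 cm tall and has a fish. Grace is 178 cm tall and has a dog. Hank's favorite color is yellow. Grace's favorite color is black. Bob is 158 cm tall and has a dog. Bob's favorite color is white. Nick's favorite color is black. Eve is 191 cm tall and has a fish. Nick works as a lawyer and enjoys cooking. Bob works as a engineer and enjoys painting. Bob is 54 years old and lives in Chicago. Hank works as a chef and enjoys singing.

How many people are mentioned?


People: Eve, Bob, Hank, Nick, Grace. Count = 5

5


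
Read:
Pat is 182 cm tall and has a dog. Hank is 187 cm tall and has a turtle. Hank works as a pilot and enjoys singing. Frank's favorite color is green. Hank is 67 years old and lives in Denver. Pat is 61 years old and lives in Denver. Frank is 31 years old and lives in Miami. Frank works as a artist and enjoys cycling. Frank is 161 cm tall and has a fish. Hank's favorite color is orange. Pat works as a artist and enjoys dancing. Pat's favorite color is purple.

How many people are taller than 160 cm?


Taller than 160: 3

3


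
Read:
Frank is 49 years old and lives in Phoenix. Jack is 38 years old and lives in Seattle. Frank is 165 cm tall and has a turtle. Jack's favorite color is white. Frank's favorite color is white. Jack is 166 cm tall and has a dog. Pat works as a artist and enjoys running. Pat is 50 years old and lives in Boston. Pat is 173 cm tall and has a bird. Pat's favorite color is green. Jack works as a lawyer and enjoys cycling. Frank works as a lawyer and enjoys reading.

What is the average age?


Sum=137, n=3, avg=45.67

45.67


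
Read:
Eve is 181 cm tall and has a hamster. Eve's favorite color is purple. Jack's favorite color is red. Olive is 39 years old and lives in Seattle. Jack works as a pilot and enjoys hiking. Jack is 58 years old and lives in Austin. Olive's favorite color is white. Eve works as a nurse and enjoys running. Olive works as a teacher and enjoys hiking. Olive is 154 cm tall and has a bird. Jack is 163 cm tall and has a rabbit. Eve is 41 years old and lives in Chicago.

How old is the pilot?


The pilot is Jack, age 58

58


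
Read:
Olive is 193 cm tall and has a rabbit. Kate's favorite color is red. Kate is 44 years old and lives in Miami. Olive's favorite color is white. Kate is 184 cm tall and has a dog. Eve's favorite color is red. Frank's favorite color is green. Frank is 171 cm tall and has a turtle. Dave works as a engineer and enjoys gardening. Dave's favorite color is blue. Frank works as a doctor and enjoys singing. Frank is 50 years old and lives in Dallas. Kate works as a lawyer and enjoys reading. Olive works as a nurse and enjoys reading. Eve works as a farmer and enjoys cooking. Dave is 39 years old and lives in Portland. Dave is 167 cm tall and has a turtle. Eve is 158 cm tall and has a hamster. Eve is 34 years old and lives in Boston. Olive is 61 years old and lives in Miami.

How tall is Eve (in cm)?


Eve is 158 cm tall

158


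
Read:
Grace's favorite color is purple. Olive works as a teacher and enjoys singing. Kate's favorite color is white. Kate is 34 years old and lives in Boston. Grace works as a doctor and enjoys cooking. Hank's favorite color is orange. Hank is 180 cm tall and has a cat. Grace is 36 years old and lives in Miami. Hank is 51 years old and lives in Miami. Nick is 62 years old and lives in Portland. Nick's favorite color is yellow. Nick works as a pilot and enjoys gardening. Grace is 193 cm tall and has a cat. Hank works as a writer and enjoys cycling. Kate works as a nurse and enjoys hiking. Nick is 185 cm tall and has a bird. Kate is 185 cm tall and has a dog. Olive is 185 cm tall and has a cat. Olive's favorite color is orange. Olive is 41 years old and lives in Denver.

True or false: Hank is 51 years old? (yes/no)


Hank is actually 51. yes

yes


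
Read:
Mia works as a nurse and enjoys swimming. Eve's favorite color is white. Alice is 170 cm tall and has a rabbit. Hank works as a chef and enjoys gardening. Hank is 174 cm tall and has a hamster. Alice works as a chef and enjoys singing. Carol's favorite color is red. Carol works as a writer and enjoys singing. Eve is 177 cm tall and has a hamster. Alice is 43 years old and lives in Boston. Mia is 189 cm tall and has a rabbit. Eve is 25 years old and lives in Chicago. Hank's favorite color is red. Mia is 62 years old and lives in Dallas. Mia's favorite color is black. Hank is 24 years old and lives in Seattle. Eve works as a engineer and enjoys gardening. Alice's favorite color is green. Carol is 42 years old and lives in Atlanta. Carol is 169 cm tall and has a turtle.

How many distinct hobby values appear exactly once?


Unique hobby values: 1

1


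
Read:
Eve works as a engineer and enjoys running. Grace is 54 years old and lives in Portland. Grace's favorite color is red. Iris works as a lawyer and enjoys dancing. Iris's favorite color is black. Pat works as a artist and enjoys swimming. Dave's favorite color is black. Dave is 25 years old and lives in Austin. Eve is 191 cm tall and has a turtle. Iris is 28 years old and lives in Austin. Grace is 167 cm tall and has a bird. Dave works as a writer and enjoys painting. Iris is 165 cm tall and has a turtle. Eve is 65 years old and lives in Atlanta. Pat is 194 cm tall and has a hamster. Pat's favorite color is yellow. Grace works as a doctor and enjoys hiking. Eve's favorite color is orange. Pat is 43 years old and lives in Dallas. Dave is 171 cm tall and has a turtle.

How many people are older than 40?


Filter: 3

3


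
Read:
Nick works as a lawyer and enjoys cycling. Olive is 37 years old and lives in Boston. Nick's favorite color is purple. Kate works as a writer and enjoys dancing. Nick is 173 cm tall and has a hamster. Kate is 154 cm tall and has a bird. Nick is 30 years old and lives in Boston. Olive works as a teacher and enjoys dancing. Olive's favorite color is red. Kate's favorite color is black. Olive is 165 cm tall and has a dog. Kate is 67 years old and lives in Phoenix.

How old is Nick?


Nick is 30 years old

30


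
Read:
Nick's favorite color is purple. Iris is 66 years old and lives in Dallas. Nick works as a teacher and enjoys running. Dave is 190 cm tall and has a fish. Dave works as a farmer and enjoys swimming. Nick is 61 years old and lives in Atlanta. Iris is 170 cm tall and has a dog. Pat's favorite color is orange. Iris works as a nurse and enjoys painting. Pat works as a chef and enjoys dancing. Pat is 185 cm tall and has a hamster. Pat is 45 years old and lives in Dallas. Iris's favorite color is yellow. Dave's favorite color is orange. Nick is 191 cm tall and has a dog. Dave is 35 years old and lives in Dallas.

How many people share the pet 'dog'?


Count: 2

2


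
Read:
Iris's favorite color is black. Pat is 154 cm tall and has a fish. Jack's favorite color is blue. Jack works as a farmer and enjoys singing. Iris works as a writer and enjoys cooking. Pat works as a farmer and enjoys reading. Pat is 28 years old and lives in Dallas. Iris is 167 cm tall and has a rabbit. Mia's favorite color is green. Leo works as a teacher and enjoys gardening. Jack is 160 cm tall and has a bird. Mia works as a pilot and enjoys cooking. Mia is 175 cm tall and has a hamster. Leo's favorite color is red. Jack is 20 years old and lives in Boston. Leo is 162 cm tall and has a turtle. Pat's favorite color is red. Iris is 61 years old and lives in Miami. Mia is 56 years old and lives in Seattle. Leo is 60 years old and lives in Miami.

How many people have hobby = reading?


Count: 1

1


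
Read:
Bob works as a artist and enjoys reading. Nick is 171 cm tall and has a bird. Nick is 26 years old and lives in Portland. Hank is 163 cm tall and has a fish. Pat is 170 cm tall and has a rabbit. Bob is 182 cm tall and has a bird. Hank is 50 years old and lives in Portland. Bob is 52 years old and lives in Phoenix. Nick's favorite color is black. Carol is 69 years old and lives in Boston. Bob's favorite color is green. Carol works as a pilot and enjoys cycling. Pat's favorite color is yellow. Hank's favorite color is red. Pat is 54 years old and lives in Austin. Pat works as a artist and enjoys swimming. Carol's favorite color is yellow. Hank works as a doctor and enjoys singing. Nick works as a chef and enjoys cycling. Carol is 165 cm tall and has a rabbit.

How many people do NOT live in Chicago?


Not in Chicago: 5

5


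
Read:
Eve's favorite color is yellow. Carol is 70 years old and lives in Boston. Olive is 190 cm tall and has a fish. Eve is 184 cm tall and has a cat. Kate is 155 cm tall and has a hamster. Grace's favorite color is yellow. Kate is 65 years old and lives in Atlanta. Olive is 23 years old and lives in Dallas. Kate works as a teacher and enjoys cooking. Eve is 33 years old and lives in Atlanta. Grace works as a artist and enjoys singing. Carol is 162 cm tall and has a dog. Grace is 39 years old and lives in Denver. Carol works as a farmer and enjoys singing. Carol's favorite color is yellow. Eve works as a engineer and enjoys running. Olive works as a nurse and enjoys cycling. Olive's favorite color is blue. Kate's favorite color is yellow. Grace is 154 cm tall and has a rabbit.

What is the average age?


Sum=230, n=5, avg=46

46


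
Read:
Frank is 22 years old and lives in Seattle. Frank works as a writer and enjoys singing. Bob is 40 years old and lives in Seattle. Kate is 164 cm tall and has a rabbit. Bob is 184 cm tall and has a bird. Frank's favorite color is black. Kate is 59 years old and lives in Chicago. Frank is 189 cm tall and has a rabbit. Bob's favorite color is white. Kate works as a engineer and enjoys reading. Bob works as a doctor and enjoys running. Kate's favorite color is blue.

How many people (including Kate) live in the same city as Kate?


Kate lives in Chicago. Count = 1

1


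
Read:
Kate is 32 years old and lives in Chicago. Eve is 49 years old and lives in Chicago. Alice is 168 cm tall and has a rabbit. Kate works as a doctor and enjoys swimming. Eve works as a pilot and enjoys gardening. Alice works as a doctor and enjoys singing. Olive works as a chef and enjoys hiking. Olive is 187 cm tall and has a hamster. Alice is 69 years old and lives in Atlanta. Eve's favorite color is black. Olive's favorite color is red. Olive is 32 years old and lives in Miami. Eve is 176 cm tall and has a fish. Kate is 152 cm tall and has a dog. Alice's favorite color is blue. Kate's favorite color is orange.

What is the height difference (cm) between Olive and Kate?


|187 - 152| = 35

35


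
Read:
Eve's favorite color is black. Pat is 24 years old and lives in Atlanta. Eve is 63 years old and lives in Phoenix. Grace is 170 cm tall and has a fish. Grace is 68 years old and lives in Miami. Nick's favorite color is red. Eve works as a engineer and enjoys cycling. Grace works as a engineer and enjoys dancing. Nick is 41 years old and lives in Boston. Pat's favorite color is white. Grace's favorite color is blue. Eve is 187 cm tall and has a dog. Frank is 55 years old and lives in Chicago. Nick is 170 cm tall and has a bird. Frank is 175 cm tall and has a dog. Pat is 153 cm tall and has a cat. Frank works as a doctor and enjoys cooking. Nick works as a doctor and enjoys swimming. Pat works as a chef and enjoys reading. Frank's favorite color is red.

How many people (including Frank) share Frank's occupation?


Frank is a doctor. Count = 2

2


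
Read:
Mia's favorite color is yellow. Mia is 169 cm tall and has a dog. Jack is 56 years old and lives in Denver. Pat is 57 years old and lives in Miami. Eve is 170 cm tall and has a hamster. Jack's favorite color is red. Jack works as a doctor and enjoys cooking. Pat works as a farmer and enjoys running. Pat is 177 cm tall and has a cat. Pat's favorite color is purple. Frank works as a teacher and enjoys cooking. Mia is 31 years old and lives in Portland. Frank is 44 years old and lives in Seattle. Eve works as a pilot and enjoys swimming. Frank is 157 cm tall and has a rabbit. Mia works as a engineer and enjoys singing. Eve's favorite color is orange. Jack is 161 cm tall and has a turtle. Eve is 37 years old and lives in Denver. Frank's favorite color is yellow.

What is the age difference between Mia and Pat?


|31 - 57| = 26

26


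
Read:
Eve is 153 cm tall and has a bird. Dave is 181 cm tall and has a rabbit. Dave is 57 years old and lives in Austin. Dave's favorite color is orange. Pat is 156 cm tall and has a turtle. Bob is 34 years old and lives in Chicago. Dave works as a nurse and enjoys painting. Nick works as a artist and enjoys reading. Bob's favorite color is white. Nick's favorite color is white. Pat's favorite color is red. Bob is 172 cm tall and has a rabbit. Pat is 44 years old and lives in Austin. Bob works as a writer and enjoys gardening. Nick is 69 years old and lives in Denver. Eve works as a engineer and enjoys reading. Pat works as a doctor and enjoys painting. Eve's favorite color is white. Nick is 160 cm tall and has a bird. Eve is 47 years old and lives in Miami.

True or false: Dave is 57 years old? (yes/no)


Dave is actually 57. yes

yes


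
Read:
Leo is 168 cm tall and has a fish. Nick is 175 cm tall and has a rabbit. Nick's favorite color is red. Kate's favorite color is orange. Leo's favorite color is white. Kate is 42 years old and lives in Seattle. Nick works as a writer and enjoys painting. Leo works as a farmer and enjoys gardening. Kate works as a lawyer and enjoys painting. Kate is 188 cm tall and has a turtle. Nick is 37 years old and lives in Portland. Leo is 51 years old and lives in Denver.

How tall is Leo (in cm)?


Leo is 168 cm tall

168


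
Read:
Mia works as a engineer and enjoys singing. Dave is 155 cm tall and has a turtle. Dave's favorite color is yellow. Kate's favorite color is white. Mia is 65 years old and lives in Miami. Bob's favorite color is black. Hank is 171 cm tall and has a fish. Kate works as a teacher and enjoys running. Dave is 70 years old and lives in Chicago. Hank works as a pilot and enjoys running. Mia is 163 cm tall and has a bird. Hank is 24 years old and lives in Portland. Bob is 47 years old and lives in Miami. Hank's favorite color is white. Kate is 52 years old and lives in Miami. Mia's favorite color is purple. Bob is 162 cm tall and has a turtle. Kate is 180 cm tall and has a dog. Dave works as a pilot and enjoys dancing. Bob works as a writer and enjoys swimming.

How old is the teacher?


The teacher is Kate, age 52

52


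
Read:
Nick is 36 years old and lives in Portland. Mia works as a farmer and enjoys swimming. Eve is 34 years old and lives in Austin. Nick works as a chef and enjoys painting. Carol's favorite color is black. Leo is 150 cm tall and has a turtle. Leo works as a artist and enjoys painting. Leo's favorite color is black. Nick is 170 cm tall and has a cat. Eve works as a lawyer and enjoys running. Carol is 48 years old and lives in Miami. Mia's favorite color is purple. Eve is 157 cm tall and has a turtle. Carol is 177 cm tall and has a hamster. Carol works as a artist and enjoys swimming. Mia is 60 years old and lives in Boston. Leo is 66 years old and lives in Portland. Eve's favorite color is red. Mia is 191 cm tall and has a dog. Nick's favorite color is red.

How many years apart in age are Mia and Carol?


60 vs 48, diff = 12

12


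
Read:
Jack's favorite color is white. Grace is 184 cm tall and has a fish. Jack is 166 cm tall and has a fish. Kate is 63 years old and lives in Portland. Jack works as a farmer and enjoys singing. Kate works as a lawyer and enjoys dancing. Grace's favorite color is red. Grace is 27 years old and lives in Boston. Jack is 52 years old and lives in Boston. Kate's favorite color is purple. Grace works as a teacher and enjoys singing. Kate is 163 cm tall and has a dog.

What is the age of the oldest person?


Oldest: Kate at 63

63


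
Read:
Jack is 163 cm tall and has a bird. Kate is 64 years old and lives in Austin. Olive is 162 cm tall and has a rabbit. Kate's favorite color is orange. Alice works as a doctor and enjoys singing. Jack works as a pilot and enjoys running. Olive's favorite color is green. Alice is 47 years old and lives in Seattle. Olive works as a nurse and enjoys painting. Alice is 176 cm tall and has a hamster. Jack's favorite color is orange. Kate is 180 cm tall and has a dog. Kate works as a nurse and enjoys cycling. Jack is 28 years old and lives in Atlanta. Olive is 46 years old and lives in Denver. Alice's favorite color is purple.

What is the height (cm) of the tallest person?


Tallest: Kate at 180 cm

180


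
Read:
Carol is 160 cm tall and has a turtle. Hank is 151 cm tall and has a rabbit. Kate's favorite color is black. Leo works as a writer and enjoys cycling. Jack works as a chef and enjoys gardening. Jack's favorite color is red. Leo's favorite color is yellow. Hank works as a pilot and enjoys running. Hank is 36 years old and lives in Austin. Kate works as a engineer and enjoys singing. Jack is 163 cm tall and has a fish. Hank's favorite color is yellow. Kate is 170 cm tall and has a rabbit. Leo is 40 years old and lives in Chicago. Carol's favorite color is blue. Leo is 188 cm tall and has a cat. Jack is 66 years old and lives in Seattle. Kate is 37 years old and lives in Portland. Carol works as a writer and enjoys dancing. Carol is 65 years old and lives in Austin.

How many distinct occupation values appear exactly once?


Unique occupation values: 3

3


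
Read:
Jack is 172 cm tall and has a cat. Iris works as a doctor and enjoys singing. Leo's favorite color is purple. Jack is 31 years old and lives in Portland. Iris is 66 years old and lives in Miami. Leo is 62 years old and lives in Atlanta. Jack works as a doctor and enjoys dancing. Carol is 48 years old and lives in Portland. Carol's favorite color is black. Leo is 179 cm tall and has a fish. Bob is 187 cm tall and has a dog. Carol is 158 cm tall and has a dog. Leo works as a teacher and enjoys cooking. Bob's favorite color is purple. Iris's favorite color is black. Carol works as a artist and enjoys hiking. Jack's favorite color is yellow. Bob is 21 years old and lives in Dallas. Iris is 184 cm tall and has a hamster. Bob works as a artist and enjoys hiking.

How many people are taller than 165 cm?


Taller than 165: 4

4


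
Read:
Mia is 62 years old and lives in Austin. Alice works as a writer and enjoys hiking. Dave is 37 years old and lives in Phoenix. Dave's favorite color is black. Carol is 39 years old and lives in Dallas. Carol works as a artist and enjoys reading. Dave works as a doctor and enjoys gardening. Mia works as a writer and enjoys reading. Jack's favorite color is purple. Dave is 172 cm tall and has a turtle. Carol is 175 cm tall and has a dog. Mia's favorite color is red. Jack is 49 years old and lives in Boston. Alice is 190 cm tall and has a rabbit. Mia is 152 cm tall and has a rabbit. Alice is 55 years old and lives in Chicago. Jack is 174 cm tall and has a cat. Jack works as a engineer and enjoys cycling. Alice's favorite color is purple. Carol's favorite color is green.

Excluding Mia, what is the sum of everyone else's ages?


Sum (excluding Mia): 180

180


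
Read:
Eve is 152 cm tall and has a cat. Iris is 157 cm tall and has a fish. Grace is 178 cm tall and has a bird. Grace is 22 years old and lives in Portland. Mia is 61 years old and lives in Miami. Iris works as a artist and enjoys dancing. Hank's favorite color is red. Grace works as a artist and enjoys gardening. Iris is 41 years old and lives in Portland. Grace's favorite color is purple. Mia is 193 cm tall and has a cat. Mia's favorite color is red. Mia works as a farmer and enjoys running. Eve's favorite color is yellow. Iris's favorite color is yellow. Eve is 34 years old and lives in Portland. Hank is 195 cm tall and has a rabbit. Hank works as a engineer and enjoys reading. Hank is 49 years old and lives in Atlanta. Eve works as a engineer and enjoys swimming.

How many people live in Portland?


Count in Portland: 3

3


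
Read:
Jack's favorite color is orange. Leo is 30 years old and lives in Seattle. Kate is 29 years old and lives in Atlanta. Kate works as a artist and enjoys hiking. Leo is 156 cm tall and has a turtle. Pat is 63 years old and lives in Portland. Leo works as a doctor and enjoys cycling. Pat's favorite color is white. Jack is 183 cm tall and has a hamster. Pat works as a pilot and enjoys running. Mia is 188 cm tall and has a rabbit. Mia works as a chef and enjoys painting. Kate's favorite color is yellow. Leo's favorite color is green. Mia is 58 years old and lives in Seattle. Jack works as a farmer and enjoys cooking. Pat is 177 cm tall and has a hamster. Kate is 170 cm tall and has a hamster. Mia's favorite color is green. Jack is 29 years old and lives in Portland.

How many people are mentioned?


People: Jack, Kate, Mia, Pat, Leo. Count = 5

5


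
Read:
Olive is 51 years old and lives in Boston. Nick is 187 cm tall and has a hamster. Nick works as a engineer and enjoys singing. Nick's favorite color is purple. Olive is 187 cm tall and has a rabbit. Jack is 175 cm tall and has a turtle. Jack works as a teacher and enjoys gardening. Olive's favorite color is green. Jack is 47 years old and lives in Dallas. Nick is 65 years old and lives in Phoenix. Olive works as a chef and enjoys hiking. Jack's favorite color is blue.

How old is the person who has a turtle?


Person with turtle is Jack, age 47

47


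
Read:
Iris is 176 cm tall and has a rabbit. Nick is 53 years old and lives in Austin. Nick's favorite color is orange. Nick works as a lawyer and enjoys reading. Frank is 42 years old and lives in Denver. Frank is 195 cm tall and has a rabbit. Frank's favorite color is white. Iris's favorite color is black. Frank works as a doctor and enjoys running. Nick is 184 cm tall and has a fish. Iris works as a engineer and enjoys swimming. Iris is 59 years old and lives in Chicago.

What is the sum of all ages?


59+53+42 = 154

154


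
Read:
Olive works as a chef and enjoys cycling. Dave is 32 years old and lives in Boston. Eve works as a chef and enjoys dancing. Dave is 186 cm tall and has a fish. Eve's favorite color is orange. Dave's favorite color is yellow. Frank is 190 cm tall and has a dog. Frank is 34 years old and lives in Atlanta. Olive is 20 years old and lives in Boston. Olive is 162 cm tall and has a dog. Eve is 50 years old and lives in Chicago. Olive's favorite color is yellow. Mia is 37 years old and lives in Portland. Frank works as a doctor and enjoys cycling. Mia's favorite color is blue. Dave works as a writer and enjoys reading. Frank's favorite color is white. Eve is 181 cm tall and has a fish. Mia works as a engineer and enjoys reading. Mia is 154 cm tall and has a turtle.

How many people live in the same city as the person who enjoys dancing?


Person with hobby dancing is Eve, city Chicago. Count = 1

1


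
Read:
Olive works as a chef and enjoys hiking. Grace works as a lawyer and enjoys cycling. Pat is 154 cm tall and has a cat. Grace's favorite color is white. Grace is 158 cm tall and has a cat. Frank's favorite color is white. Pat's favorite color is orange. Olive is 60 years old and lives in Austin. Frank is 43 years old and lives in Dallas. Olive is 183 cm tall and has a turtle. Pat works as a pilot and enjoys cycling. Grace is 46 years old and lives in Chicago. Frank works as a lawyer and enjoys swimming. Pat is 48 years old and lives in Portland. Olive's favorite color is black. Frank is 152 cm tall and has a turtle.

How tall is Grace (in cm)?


Grace is 158 cm tall

158


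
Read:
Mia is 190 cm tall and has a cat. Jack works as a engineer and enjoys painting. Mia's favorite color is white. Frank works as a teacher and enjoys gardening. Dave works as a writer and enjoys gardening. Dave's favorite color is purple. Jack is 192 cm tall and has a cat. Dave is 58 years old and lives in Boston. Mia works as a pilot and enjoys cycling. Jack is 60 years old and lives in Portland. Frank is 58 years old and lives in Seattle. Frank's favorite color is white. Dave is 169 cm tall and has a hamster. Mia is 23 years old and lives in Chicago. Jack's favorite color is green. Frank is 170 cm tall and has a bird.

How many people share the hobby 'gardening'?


Count: 2

2


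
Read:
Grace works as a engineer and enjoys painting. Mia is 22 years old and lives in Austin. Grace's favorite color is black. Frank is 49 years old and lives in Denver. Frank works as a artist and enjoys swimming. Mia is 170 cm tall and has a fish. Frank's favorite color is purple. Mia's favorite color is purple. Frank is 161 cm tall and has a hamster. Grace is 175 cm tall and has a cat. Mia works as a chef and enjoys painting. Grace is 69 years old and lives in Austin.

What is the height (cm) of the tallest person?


Tallest: Grace at 175 cm

175


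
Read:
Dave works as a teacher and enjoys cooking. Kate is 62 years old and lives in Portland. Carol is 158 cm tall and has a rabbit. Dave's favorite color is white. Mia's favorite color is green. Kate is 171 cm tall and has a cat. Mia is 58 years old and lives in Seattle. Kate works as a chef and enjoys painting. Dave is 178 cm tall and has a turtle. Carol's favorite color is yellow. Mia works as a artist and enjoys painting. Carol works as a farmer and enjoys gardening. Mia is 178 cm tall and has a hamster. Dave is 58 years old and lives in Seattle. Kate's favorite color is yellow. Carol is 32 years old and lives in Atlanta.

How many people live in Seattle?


Count in Seattle: 2

2


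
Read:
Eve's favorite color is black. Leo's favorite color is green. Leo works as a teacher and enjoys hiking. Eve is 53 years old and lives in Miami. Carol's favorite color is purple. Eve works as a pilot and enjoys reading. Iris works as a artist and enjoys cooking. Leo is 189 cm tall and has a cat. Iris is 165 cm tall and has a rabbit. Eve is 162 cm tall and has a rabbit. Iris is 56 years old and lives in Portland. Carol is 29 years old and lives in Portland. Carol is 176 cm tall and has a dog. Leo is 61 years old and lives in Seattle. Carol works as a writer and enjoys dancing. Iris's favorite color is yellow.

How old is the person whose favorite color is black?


Person with favorite color=black is Eve, age 53

53


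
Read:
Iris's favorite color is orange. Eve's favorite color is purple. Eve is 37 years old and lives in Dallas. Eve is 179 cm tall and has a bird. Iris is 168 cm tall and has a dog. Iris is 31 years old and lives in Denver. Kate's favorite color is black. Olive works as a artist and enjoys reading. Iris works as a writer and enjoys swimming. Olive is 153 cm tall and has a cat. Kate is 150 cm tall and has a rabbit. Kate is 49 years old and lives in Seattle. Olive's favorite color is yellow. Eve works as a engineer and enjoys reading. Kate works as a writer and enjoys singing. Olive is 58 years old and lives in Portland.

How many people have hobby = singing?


Count: 1

1


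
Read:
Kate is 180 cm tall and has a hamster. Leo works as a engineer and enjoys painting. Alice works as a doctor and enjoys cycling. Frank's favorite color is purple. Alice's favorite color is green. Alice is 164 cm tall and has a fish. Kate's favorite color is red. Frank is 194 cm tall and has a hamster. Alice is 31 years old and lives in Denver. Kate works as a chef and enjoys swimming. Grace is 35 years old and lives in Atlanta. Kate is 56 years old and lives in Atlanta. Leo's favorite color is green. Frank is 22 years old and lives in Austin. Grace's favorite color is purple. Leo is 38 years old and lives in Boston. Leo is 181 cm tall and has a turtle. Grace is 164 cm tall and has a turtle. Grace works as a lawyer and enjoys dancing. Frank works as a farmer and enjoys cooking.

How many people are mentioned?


People: Leo, Alice, Kate, Frank, Grace. Count = 5

5


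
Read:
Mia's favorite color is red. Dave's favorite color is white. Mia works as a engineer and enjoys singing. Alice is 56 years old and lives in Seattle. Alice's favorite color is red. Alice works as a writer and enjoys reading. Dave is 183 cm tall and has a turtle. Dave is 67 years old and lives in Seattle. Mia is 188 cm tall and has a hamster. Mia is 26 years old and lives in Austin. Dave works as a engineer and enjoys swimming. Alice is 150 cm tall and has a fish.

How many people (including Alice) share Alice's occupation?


Alice is a writer. Count = 1

1


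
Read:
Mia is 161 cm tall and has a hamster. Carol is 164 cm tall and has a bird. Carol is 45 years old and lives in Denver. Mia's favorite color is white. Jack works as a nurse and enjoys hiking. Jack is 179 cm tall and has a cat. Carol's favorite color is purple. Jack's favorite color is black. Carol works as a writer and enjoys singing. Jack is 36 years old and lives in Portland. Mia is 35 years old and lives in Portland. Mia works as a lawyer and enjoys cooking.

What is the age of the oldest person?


Oldest: Carol at 45

45


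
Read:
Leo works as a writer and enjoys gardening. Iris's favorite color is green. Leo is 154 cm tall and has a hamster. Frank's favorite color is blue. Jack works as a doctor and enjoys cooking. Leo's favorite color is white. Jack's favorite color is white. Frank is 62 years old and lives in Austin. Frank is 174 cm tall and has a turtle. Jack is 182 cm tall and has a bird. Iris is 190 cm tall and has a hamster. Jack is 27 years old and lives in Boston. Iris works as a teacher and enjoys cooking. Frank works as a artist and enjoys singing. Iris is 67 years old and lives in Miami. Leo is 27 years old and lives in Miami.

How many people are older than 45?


Filter: 2

2


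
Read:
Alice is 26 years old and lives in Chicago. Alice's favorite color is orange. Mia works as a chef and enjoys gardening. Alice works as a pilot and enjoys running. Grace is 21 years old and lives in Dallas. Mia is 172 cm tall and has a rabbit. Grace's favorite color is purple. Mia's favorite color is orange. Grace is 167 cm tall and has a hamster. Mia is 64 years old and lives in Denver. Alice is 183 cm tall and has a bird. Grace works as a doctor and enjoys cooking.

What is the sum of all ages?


21+26+64 = 111

111


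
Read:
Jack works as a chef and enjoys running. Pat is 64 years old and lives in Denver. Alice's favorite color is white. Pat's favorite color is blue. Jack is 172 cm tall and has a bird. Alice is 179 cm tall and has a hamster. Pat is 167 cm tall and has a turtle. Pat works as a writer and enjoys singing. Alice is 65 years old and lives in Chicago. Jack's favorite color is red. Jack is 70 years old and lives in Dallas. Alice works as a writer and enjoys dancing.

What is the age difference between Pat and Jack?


|64 - 70| = 6

6


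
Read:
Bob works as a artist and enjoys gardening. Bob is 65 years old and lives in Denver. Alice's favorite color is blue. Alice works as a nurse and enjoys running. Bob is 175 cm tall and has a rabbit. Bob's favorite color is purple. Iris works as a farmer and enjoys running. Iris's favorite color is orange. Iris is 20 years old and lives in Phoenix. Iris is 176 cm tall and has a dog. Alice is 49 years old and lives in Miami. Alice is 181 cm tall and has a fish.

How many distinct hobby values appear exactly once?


Unique hobby values: 1

1


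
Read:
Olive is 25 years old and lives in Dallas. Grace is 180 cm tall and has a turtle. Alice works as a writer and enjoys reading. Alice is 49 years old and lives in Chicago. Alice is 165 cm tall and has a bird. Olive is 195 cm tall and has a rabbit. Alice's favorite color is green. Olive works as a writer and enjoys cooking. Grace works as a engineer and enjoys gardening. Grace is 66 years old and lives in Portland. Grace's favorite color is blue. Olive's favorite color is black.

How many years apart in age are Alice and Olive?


49 vs 25, diff = 24

24


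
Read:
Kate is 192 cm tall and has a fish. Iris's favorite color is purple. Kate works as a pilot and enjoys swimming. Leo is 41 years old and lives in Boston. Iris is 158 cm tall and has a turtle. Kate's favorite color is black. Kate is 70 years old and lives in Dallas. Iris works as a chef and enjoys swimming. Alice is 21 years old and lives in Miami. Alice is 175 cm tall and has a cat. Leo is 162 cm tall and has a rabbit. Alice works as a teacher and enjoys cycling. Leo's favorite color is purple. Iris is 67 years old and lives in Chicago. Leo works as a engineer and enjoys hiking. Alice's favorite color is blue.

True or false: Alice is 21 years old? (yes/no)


Alice is actually 21. yes

yes


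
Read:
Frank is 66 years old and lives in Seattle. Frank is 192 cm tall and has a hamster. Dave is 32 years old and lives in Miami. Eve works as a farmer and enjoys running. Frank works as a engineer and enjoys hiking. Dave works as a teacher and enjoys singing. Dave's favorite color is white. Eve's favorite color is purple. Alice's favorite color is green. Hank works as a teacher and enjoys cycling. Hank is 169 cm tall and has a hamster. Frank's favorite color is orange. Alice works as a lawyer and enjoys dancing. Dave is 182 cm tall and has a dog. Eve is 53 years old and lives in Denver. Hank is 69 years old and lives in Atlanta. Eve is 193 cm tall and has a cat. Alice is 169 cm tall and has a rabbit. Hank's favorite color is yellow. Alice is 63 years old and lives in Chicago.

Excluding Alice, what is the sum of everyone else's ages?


Sum (excluding Alice): 220

220


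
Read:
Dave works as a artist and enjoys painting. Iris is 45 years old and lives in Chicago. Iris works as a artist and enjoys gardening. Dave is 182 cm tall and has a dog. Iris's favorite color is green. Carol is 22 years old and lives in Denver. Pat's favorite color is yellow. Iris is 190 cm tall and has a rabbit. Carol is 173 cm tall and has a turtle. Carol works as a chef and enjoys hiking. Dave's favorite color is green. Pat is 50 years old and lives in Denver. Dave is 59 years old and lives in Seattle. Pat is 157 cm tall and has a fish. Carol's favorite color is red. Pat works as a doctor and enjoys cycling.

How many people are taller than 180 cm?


Taller than 180: 2

2


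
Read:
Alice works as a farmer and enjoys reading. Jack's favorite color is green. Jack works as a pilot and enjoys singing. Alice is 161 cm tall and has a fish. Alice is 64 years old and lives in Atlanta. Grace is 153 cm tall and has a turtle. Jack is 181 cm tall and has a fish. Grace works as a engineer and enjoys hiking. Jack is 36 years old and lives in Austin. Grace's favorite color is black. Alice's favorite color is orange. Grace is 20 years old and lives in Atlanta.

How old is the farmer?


The farmer is Alice, age 64

64


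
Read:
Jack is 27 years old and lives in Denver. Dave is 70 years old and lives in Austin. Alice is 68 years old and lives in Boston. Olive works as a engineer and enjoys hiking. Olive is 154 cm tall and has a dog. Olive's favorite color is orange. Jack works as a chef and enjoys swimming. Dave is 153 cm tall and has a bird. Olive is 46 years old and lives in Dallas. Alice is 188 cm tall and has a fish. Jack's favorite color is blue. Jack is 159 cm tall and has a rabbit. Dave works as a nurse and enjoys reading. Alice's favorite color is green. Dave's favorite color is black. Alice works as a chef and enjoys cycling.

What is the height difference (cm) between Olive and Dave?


|154 - 153| = 1

1


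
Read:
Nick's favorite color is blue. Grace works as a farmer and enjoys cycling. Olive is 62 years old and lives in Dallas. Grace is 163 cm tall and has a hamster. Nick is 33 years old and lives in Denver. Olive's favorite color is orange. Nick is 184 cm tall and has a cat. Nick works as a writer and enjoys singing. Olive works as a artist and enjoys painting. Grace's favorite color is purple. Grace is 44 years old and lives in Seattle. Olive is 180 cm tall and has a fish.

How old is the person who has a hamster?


Person with hamster is Grace, age 44

44
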